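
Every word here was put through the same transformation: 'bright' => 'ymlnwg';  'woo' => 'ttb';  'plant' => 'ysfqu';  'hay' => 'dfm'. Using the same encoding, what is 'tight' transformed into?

ymlny

The output letters match the input read backwards, each shifted +5: bright reversed is thgirb. The word is reversed, then every letter is shifted forward by 5.
For tight: reverse → thgit; then shift: t+5=y, h+5=m, g+5=l, i+5=n, t+5=y.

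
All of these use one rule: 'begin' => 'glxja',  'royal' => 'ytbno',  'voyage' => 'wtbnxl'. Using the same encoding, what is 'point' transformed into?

mtjak

b(1)→g(6) and e(4)→l(11) fit y≡19x+13 (mod 26); the inverse of 19 mod 26 is 11. Treating letters as 0–25, the rule is x ↦ 19x + 13 (mod 26).
On point: p(15)→19·15+13≡12=m; o(14)→19·14+13≡19=t; i(8)→19·8+13≡9=j; n(13)→19·13+13≡0=a; t(19)→19·19+13≡10=k (all mod 26).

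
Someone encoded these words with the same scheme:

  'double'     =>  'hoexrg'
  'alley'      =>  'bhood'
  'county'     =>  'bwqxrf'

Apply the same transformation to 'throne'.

hqrukw

The output letters match the input read backwards, each shifted +3: double reversed is elbuod. The word is reversed, then every letter is shifted forward by 3.
Applying it to throne: reverse → enorht; then shift: e+3=h, n+3=q, o+3=r, r+3=u, h+3=k, t+3=w.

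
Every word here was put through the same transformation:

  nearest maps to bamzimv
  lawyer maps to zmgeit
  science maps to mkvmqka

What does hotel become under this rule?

The word is reversed, then every letter is shifted forward by 8.
On hotel: reverse → letoh; then shift: l+8=t, e+8=m, t+8=b, o+8=w, h+8=p.

tmbwp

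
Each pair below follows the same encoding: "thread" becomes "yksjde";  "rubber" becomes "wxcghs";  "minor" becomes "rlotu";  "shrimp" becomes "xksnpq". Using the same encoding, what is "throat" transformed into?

ykstdu

It's a Vigenère-style cipher with numeric key [5,3,1]: position i shifts by key[i mod 3].
Applying it to throat: t+5=y, h+3=k, r+1=s, o+5=t, a+3=d, t+1=u.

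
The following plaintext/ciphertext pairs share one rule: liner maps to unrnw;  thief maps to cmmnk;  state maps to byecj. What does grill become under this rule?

A repeating key of period 3 is used — shifts +9, +5, +4 over and over.
On grill: g+9=p, r+5=w, i+4=m, l+9=u, l+5=q.

pwmuq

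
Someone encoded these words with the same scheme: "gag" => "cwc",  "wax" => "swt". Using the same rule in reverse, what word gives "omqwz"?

Compare letters: g→c is +22, a→w is +22, g→c is +22 — a constant shift. This is a Caesar cipher with shift 22.
Decoding omqwz: o−22=s, m−22=q, q−22=u, w−22=a, z−22=d.

squad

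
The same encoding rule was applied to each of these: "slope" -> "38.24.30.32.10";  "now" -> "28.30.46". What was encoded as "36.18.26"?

Each letter becomes 2×(its alphabet position, a=1..z=26).
Undoing it on 36.18.26: 36→(36−0)÷2=18=r, 18→(18−0)÷2=9=i, 26→(26−0)÷2=13=m.

rim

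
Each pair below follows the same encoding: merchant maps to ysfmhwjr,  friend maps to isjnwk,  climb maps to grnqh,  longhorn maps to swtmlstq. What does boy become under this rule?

The output letters match the input read backwards, each shifted +5: merchant reversed is tnahcrem. The word is reversed, then every letter is shifted forward by 5.
For boy: reverse → yob; then shift: y+5=d, o+5=t, b+5=g.

dtg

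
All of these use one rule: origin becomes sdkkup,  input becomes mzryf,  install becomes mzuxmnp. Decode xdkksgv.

Shifts by position in origin: pos 0: o→s (+4), pos 1: r→d (+12), pos 2: i→k (+2), pos 3: g→k (+4), pos 4: i→u (+12), pos 5: n→p (+2) — repeating every 3. The shifts repeat in a cycle of length 3: positions 0,1,… shift by +4, +12, +2, then the pattern repeats.
Reversing it on xdkksgv: x−4=t, d−12=r, k−2=i, k−4=g, s−12=g, g−2=e, v−4=r.

trigger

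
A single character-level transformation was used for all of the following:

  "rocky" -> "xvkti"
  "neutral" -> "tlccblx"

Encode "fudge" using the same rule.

In rocky: r→x is +6, o→v is +7, c→k is +8, k→t is +9 — the shift increases by 1 each position. The shift increases by 1 at each position, starting from +6: 6, 7, 8, ….
For fudge: f+6=l, u+7=b, d+8=l, g+9=p, e+10=o.

lblpo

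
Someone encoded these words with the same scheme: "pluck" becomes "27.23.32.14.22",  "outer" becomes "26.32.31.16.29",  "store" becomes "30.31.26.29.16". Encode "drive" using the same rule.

p is letter #16 and maps to 27: an offset of 11. Letters become their 1-based position plus 11 (so a→12, b→13, …).
For drive: d=4→15, r=18→29, i=9→20, v=22→33, e=5→16.

15.29.20.33.16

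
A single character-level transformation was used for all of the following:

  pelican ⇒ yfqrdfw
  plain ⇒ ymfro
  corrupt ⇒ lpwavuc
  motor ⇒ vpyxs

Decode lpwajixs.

Shifts by position in pelican: pos 0: p→y (+9), pos 1: e→f (+1), pos 2: l→q (+5), pos 3: i→r (+9), pos 4: c→d (+1), pos 5: a→f (+5) — repeating every 3. A repeating key of period 3 is used — shifts +9, +1, +5 over and over.
Decoding lpwajixs: l−9=c, p−1=o, w−5=r, a−9=r, j−1=i, i−5=d, x−9=o, s−1=r.

corridor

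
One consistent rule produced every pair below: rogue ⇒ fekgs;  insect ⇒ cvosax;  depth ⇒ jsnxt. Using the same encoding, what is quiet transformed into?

wgcsx

r(17)→f(5) and o(14)→e(4) fit y≡9x+8 (mod 26); the inverse of 9 mod 26 is 3. This is an affine cipher: with a=0,…,z=25, each position x becomes (9x+8) mod 26.
For quiet: q(16)→9·16+8≡22=w; u(20)→9·20+8≡6=g; i(8)→9·8+8≡2=c; e(4)→9·4+8≡18=s; t(19)→9·19+8≡23=x (all mod 26).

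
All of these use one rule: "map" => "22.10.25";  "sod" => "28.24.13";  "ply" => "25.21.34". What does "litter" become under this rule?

The number is (letter's place in the alphabet, a=1) + 9.
On litter: l=12→21, i=9→18, t=20→29, t=20→29, e=5→14, r=18→27.

21.18.29.29.14.27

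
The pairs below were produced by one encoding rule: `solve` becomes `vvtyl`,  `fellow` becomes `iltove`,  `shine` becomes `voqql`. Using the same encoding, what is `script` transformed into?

It's a Vigenère-style cipher with numeric key [3,7,8]: position i shifts by key[i mod 3].
For script: s+3=v, c+7=j, r+8=z, i+3=l, p+7=w, t+8=b.

vjzlwb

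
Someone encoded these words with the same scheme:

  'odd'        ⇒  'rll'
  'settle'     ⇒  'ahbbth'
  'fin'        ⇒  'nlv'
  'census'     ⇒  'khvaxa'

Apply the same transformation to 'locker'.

Two shifts are in play — +3 for a/e/i/o/u, +8 for every other letter.
Applying it to locker: l(cons)+8=t, o(vowel)+3=r, c(cons)+8=k, k(cons)+8=s, e(vowel)+3=h, r(cons)+8=z.

trkshz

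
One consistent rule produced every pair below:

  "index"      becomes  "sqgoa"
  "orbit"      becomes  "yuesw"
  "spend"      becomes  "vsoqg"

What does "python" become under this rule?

sbwkyq

The shift depends on letter class: consonant n→q is +3, but vowel i→s is +10. The rule splits by letter class: vowels +10, consonants +3.
Applying it to python: p(cons)+3=s, y(cons)+3=b, t(cons)+3=w, h(cons)+3=k, o(vowel)+10=y, n(cons)+3=q.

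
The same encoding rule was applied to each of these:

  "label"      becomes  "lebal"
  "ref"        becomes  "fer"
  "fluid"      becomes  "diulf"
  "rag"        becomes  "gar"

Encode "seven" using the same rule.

The output letters match the input read backwards: label reversed is lebal. It's just the letters in reverse order.
On seven: reverse → neves.

neves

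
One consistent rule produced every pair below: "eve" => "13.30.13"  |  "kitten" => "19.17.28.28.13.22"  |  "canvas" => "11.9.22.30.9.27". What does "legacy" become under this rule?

20.13.15.9.11.33

e is letter #5 and maps to 13: an offset of 8. Letters become their 1-based position plus 8 (so a→9, b→10, …).
For legacy: l=12→20, e=5→13, g=7→15, a=1→9, c=3→11, y=25→33.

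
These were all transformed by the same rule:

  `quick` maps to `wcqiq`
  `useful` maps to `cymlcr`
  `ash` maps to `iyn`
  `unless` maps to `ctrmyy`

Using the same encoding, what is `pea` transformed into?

vmi

The shift depends on letter class: consonant q→w is +6, but vowel u→c is +8. Vowels shift forward by 8 and consonants shift forward by 6.
For pea: p(cons)+6=v, e(vowel)+8=m, a(vowel)+8=i.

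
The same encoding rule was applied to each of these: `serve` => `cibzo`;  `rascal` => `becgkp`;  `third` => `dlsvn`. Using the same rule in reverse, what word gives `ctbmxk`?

The shifts repeat in a cycle of length 2: positions 0,1,… shift by +10, +4, then the pattern repeats.
Reversing it on ctbmxk: c−10=s, t−4=p, b−10=r, m−4=i, x−10=n, k−4=g.

spring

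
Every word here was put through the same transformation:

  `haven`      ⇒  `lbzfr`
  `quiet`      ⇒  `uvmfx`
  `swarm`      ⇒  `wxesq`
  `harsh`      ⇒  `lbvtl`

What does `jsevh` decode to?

Shifts by position in haven: pos 0: h→l (+4), pos 1: a→b (+1), pos 2: v→z (+4), pos 3: e→f (+1) — repeating every 2. It's a Vigenère-style cipher with numeric key [4,1]: position i shifts by key[i mod 2].
Reversing it on jsevh: j−4=f, s−1=r, e−4=a, v−1=u, h−4=d.

fraud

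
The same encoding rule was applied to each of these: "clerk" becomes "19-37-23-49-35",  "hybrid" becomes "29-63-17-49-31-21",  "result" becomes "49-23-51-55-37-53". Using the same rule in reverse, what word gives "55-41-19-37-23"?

uncle

The formula is n = 2×(alphabet index, a=1) + 13.
Undoing it on 55-41-19-37-23: 55→(55−13)÷2=21=u, 41→(41−13)÷2=14=n, 19→(19−13)÷2=3=c, 37→(37−13)÷2=12=l, 23→(23−13)÷2=5=e.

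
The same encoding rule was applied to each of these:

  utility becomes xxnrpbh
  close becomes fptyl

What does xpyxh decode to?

In utility: u→x is +3, t→x is +4, i→n is +5, l→r is +6 — the shift increases by 1 each position. Letter i (0-indexed) is shifted by i+3, so successive shifts are 3, 4, 5, ….
Decoding xpyxh: x−3=u, p−4=l, y−5=t, x−6=r, h−7=a.

ultra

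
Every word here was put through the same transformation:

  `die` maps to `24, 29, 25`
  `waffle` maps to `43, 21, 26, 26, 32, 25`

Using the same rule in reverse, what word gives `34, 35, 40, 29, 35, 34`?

Letters become their 1-based position plus 20 (so a→21, b→22, …).
Decoding 34, 35, 40, 29, 35, 34: 34→(34−20)÷1=14=n, 35→(35−20)÷1=15=o, 40→(40−20)÷1=20=t, 29→(29−20)÷1=9=i, 35→(35−20)÷1=15=o, 34→(34−20)÷1=14=n.

notion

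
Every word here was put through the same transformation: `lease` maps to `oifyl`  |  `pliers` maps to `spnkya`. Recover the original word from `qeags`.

naval

In lease: l→o is +3, e→i is +4, a→f is +5, s→y is +6 — the shift increases by 1 each position. Each letter shifts forward by (position + 3), i.e. 3, 4, 5, … — the shift grows by one for each successive letter.
Reversing it on qeags: q−3=n, e−4=a, a−5=v, g−6=a, s−7=l.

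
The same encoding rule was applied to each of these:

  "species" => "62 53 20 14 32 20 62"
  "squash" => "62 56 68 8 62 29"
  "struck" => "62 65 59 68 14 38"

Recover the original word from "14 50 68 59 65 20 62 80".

courtesy

s(#19)→62 and p(#16)→53: differences scale by 3, so n = 3·pos + 5. The formula is n = 3×(alphabet index, a=1) + 5.
Undoing it on 14 50 68 59 65 20 62 80: 14→(14−5)÷3=3=c, 50→(50−5)÷3=15=o, 68→(68−5)÷3=21=u, 59→(59−5)÷3=18=r, 65→(65−5)÷3=20=t, 20→(20−5)÷3=5=e, 62→(62−5)÷3=19=s, 80→(80−5)÷3=25=y.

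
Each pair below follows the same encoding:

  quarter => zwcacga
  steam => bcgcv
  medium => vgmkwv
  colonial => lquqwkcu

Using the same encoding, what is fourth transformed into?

The shift depends on letter class: consonant q→z is +9, but vowel u→w is +2. Two shifts are in play — +2 for a/e/i/o/u, +9 for every other letter.
On fourth: f(cons)+9=o, o(vowel)+2=q, u(vowel)+2=w, r(cons)+9=a, t(cons)+9=c, h(cons)+9=q.

oqwacq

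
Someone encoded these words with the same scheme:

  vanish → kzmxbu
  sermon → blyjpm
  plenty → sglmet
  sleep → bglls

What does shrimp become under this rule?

This is an affine cipher: with a=0,…,z=25, each position x becomes (3x+25) mod 26.
For shrimp: s(18)→3·18+25≡1=b; h(7)→3·7+25≡20=u; r(17)→3·17+25≡24=y; i(8)→3·8+25≡23=x; m(12)→3·12+25≡9=j; p(15)→3·15+25≡18=s (all mod 26).

buyxjs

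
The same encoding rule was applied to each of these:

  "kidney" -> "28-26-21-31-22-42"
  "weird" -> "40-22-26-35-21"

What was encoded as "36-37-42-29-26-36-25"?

stylish

k is letter #11 and maps to 28: an offset of 17. Each letter is replaced by its alphabet position (a=1..z=26) + 17.
Decoding 36-37-42-29-26-36-25: 36→(36−17)÷1=19=s, 37→(37−17)÷1=20=t, 42→(42−17)÷1=25=y, 29→(29−17)÷1=12=l, 26→(26−17)÷1=9=i, 36→(36−17)÷1=19=s, 25→(25−17)÷1=8=h.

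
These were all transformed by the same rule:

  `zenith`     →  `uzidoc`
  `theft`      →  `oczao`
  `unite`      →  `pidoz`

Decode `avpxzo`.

Compare letters: z→u is +21, e→z is +21, n→i is +21 — a constant shift. This is a Caesar cipher with shift 21.
Reversing it on avpxzo: a−21=f, v−21=a, p−21=u, x−21=c, z−21=e, o−21=t.

faucet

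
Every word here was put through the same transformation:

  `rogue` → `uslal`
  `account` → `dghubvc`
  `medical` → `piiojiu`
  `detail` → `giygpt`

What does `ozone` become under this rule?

In rogue: r→u is +3, o→s is +4, g→l is +5, u→a is +6 — the shift increases by 1 each position. Each letter shifts forward by (position + 3), i.e. 3, 4, 5, … — the shift grows by one for each successive letter.
Applying it to ozone: o+3=r, z+4=d, o+5=t, n+6=t, e+7=l.

rdttl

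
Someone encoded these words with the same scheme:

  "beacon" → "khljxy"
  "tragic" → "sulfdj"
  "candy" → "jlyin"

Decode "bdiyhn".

Each letter's alphabet position (a=0..z=25) is mapped through 25·x+11 mod 26 — an affine cipher.
Undoing it on bdiyhn: b(1)→25·(1−11)≡10=k; d(3)→25·(3−11)≡8=i; i(8)→25·(8−11)≡3=d; y(24)→25·(24−11)≡13=n; h(7)→25·(7−11)≡4=e; n(13)→25·(13−11)≡24=y (all mod 26).

kidney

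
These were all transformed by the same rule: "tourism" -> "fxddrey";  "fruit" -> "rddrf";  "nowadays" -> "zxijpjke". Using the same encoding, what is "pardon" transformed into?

bjdpxz

The shift depends on letter class: consonant t→f is +12, but vowel o→x is +9. Two shifts are in play — +9 for a/e/i/o/u, +12 for every other letter.
Applying it to pardon: p(cons)+12=b, a(vowel)+9=j, r(cons)+12=d, d(cons)+12=p, o(vowel)+9=x, n(cons)+12=z.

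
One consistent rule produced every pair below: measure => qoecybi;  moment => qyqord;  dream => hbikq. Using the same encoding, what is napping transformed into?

Shifts by position in measure: pos 0: m→q (+4), pos 1: e→o (+10), pos 2: a→e (+4), pos 3: s→c (+10) — repeating every 2. A repeating key of period 2 is used — shifts +4, +10 over and over.
For napping: n+4=r, a+10=k, p+4=t, p+10=z, i+4=m, n+10=x, g+4=k.

rktzmxk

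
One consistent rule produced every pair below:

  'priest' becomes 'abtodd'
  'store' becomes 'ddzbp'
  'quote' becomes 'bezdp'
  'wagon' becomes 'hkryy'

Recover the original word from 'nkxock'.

camera

Shifts by position in priest: pos 0: p→a (+11), pos 1: r→b (+10), pos 2: i→t (+11), pos 3: e→o (+10) — repeating every 2. The shifts repeat in a cycle of length 2: positions 0,1,… shift by +11, +10, then the pattern repeats.
Reversing it on nkxock: n−11=c, k−10=a, x−11=m, o−10=e, c−11=r, k−10=a.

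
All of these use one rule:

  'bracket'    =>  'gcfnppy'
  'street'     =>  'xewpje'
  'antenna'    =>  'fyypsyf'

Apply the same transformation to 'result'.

wpxfqe

Shifts by position in bracket: pos 0: b→g (+5), pos 1: r→c (+11), pos 2: a→f (+5), pos 3: c→n (+11) — repeating every 2. The shifts repeat in a cycle of length 2: positions 0,1,… shift by +5, +11, then the pattern repeats.
For result: r+5=w, e+11=p, s+5=x, u+11=f, l+5=q, t+11=e.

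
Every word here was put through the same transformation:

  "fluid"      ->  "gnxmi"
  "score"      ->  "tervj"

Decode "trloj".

spike

Each letter shifts forward by (position + 1), i.e. 1, 2, 3, … — the shift grows by one for each successive letter.
Reversing it on trloj: t−1=s, r−2=p, l−3=i, o−4=k, j−5=e.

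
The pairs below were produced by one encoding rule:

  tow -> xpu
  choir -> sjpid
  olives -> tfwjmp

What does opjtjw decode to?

The output letters match the input read backwards, each shifted +1: tow reversed is wot. The word is reversed, then every letter is shifted forward by 1.
Undoing it on opjtjw: shift back: o−1=n, p−1=o, j−1=i, t−1=s, j−1=i, w−1=v → noisiv; then reverse → vision.

vision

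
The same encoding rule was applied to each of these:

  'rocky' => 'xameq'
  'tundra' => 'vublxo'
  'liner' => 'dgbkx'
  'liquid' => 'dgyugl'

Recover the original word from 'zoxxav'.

Treating letters as 0–25, the rule is x ↦ 25x + 14 (mod 26).
Decoding zoxxav: z(25)→25·(25−14)≡15=p; o(14)→25·(14−14)≡0=a; x(23)→25·(23−14)≡17=r; x(23)→25·(23−14)≡17=r; a(0)→25·(0−14)≡14=o; v(21)→25·(21−14)≡19=t (all mod 26).

parrot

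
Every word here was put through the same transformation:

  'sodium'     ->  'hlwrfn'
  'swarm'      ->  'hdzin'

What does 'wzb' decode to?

day

Each pair mirrors across the alphabet (s↔h, o↔l, d↔w): positions sum to 25. This is the alphabet-reversal cipher (Atbash): a becomes z, b becomes y, etc.
Decoding wzb: w↔d, z↔a, b↔y.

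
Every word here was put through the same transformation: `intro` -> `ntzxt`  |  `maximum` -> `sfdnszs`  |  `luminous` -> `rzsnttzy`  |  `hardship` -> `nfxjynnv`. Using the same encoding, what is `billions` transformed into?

hnrrntty

The shift depends on letter class: consonant n→t is +6, but vowel i→n is +5. The rule splits by letter class: vowels +5, consonants +6.
Applying it to billions: b(cons)+6=h, i(vowel)+5=n, l(cons)+6=r, l(cons)+6=r, i(vowel)+5=n, o(vowel)+5=t, n(cons)+6=t, s(cons)+6=y.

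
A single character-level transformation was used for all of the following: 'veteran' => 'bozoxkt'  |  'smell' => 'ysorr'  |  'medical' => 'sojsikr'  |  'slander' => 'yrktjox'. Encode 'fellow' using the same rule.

lorryc

Vowels shift forward by 10 and consonants shift forward by 6.
For fellow: f(cons)+6=l, e(vowel)+10=o, l(cons)+6=r, l(cons)+6=r, o(vowel)+10=y, w(cons)+6=c.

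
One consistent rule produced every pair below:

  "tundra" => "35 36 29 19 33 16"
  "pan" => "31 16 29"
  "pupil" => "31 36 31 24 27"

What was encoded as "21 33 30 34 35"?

frost

t is letter #20 and maps to 35: an offset of 15. Each letter is replaced by its alphabet position (a=1..z=26) + 15.
Decoding 21 33 30 34 35: 21→(21−15)÷1=6=f, 33→(33−15)÷1=18=r, 30→(30−15)÷1=15=o, 34→(34−15)÷1=19=s, 35→(35−15)÷1=20=t.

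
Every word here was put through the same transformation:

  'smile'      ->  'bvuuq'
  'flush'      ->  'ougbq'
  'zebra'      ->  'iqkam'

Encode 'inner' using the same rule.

The shift depends on letter class: consonant s→b is +9, but vowel i→u is +12. The rule splits by letter class: vowels +12, consonants +9.
Applying it to inner: i(vowel)+12=u, n(cons)+9=w, n(cons)+9=w, e(vowel)+12=q, r(cons)+9=a.

uwwqa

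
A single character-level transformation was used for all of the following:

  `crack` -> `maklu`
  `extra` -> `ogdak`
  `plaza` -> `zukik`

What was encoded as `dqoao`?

Shifts by position in crack: pos 0: c→m (+10), pos 1: r→a (+9), pos 2: a→k (+10), pos 3: c→l (+9) — repeating every 2. The shifts repeat in a cycle of length 2: positions 0,1,… shift by +10, +9, then the pattern repeats.
Reversing it on dqoao: d−10=t, q−9=h, o−10=e, a−9=r, o−10=e.

there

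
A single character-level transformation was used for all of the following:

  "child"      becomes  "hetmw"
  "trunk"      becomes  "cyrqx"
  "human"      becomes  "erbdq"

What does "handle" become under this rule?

edqwml

c(2)→h(7) and h(7)→e(4) fit y≡15x+3 (mod 26); the inverse of 15 mod 26 is 7. Treating letters as 0–25, the rule is x ↦ 15x + 3 (mod 26).
For handle: h(7)→15·7+3≡4=e; a(0)→15·0+3≡3=d; n(13)→15·13+3≡16=q; d(3)→15·3+3≡22=w; l(11)→15·11+3≡12=m; e(4)→15·4+3≡11=l (all mod 26).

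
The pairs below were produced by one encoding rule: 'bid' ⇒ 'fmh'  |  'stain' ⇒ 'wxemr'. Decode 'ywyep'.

usual

Each letter is shifted forward by 4 in the alphabet (a Caesar shift of +4).
Decoding ywyep: y−4=u, w−4=s, y−4=u, e−4=a, p−4=l.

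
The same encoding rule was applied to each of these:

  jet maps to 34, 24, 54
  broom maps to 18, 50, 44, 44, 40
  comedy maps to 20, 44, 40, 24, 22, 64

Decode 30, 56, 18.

hub

j(#10)→34 and e(#5)→24: differences scale by 2, so n = 2·pos + 14. Each letter becomes 2×(its alphabet position, a=1..z=26) + 14.
Undoing it on 30, 56, 18: 30→(30−14)÷2=8=h, 56→(56−14)÷2=21=u, 18→(18−14)÷2=2=b.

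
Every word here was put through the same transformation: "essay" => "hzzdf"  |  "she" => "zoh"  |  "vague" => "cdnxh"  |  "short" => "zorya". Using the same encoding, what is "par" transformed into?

wdy

The shift depends on letter class: consonant s→z is +7, but vowel e→h is +3. Two shifts are in play — +3 for a/e/i/o/u, +7 for every other letter.
On par: p(cons)+7=w, a(vowel)+3=d, r(cons)+7=y.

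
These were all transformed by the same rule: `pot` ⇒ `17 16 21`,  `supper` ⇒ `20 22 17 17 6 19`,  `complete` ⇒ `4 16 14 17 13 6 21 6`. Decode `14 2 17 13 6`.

Letters become their 1-based position plus 1 (so a→2, b→3, …).
Decoding 14 2 17 13 6: 14→(14−1)÷1=13=m, 2→(2−1)÷1=1=a, 17→(17−1)÷1=16=p, 13→(13−1)÷1=12=l, 6→(6−1)÷1=5=e.

maple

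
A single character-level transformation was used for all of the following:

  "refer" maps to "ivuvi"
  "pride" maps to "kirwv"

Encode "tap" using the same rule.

gzk

Each pair mirrors across the alphabet (r↔i, e↔v, f↔u): positions sum to 25. Letters are reflected about the middle of the alphabet (position → 25−position): Atbash.
For tap: t↔g, a↔z, p↔k.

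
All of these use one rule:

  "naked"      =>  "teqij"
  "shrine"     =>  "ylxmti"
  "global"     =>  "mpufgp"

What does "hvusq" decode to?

Shifts by position in naked: pos 0: n→t (+6), pos 1: a→e (+4), pos 2: k→q (+6), pos 3: e→i (+4) — repeating every 2. The shifts repeat in a cycle of length 2: positions 0,1,… shift by +6, +4, then the pattern repeats.
Undoing it on hvusq: h−6=b, v−4=r, u−6=o, s−4=o, q−6=k.

brook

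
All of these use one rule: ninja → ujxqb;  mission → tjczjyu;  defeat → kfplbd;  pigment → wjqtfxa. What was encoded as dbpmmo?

It's a Vigenère-style cipher with numeric key [7,1,10]: position i shifts by key[i mod 3].
Undoing it on dbpmmo: d−7=w, b−1=a, p−10=f, m−7=f, m−1=l, o−10=e.

waffle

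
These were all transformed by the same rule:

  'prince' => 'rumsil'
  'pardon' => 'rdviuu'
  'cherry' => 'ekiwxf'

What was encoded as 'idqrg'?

Each letter shifts forward by (position + 2), i.e. 2, 3, 4, … — the shift grows by one for each successive letter.
Undoing it on idqrg: i−2=g, d−3=a, q−4=m, r−5=m, g−6=a.

gamma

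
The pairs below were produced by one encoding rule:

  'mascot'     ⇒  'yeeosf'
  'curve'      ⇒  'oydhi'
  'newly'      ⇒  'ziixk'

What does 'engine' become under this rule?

izsmzi

The shift depends on letter class: consonant m→y is +12, but vowel a→e is +4. The rule splits by letter class: vowels +4, consonants +12.
On engine: e(vowel)+4=i, n(cons)+12=z, g(cons)+12=s, i(vowel)+4=m, n(cons)+12=z, e(vowel)+4=i.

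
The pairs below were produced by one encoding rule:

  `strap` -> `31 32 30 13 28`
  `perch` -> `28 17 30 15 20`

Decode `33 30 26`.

The number is (letter's place in the alphabet, a=1) + 12.
Decoding 33 30 26: 33→(33−12)÷1=21=u, 30→(30−12)÷1=18=r, 26→(26−12)÷1=14=n.

urn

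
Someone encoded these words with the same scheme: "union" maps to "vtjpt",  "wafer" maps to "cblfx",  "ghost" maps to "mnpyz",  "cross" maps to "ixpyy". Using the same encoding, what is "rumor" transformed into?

The shift depends on letter class: consonant n→t is +6, but vowel u→v is +1. Vowels shift forward by 1 and consonants shift forward by 6.
For rumor: r(cons)+6=x, u(vowel)+1=v, m(cons)+6=s, o(vowel)+1=p, r(cons)+6=x.

xvspx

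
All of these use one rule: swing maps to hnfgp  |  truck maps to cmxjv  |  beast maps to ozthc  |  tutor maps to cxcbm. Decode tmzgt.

arena

Treating letters as 0–25, the rule is x ↦ 21x + 19 (mod 26).
Reversing it on tmzgt: t(19)→5·(19−19)≡0=a; m(12)→5·(12−19)≡17=r; z(25)→5·(25−19)≡4=e; g(6)→5·(6−19)≡13=n; t(19)→5·(19−19)≡0=a (all mod 26).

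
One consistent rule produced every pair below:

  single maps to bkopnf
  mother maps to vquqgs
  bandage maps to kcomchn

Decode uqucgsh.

The shifts repeat in a cycle of length 3: positions 0,1,… shift by +9, +2, +1, then the pattern repeats.
Undoing it on uqucgsh: u−9=l, q−2=o, u−1=t, c−9=t, g−2=e, s−1=r, h−9=y.

lottery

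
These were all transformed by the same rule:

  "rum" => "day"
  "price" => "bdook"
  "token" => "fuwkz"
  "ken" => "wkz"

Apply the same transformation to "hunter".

tazfkd

The rule splits by letter class: vowels +6, consonants +12.
For hunter: h(cons)+12=t, u(vowel)+6=a, n(cons)+12=z, t(cons)+12=f, e(vowel)+6=k, r(cons)+12=d.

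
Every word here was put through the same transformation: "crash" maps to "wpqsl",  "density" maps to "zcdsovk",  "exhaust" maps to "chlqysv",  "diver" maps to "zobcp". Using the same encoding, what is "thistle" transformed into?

vlosvxc

Treating letters as 0–25, the rule is x ↦ 3x + 16 (mod 26).
On thistle: t(19)→3·19+16≡21=v; h(7)→3·7+16≡11=l; i(8)→3·8+16≡14=o; s(18)→3·18+16≡18=s; t(19)→3·19+16≡21=v; l(11)→3·11+16≡23=x; e(4)→3·4+16≡2=c (all mod 26).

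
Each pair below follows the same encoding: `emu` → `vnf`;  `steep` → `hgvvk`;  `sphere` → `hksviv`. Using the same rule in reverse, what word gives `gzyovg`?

tablet

Letters are reflected about the middle of the alphabet (position → 25−position): Atbash.
Decoding gzyovg: g↔t, z↔a, y↔b, o↔l, v↔e, g↔t.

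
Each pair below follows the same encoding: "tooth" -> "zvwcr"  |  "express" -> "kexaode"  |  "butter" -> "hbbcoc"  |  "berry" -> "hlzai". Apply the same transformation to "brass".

hyibc

In tooth: t→z is +6, o→v is +7, o→w is +8, t→c is +9 — the shift increases by 1 each position. The shift increases by 1 at each position, starting from +6: 6, 7, 8, ….
For brass: b+6=h, r+7=y, a+8=i, s+9=b, s+10=c.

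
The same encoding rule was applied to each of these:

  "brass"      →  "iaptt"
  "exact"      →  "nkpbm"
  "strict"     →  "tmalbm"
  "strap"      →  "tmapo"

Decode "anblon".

recipe

b(1)→i(8) and r(17)→a(0) fit y≡19x+15 (mod 26); the inverse of 19 mod 26 is 11. Each letter's alphabet position (a=0..z=25) is mapped through 19·x+15 mod 26 — an affine cipher.
Reversing it on anblon: a(0)→11·(0−15)≡17=r; n(13)→11·(13−15)≡4=e; b(1)→11·(1−15)≡2=c; l(11)→11·(11−15)≡8=i; o(14)→11·(14−15)≡15=p; n(13)→11·(13−15)≡4=e (all mod 26).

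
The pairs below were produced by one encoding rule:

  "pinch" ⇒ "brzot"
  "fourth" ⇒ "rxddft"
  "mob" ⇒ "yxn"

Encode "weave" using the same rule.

injhn

Vowels shift forward by 9 and consonants shift forward by 12.
Applying it to weave: w(cons)+12=i, e(vowel)+9=n, a(vowel)+9=j, v(cons)+12=h, e(vowel)+9=n.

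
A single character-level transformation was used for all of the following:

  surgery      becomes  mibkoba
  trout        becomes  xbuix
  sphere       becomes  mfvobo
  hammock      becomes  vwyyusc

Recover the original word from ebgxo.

s(18)→m(12) and u(20)→i(8) fit y≡11x+22 (mod 26); the inverse of 11 mod 26 is 19. Each letter's alphabet position (a=0..z=25) is mapped through 11·x+22 mod 26 — an affine cipher.
Undoing it on ebgxo: e(4)→19·(4−22)≡22=w; b(1)→19·(1−22)≡17=r; g(6)→19·(6−22)≡8=i; x(23)→19·(23−22)≡19=t; o(14)→19·(14−22)≡4=e (all mod 26).

write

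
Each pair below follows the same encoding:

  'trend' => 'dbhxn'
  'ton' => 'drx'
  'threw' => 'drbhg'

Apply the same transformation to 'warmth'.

Vowels shift forward by 3 and consonants shift forward by 10.
Applying it to warmth: w(cons)+10=g, a(vowel)+3=d, r(cons)+10=b, m(cons)+10=w, t(cons)+10=d, h(cons)+10=r.

gdbwdr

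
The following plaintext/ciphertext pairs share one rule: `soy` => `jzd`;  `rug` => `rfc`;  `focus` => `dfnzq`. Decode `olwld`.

The output letters match the input read backwards, each shifted +11: soy reversed is yos. Two steps: reverse the string, then apply a Caesar shift of +11.
Undoing it on olwld: shift back: o−11=d, l−11=a, w−11=l, l−11=a, d−11=s → dalas; then reverse → salad.

salad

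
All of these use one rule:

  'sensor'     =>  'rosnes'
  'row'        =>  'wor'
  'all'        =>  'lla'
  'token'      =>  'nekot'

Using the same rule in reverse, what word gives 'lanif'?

final

The output letters match the input read backwards: sensor reversed is rosnes. The word is simply reversed.
Decoding lanif: then reverse → final.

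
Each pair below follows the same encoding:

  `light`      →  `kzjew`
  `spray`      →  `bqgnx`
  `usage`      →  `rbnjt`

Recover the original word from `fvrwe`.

mouth

l(11)→k(10) and i(8)→z(25) fit y≡21x+13 (mod 26); the inverse of 21 mod 26 is 5. This is an affine cipher: with a=0,…,z=25, each position x becomes (21x+13) mod 26.
Reversing it on fvrwe: f(5)→5·(5−13)≡12=m; v(21)→5·(21−13)≡14=o; r(17)→5·(17−13)≡20=u; w(22)→5·(22−13)≡19=t; e(4)→5·(4−13)≡7=h (all mod 26).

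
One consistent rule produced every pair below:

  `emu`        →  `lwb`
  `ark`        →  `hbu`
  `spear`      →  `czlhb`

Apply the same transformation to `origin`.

vbpqpx

Two shifts are in play — +7 for a/e/i/o/u, +10 for every other letter.
Applying it to origin: o(vowel)+7=v, r(cons)+10=b, i(vowel)+7=p, g(cons)+10=q, i(vowel)+7=p, n(cons)+10=x.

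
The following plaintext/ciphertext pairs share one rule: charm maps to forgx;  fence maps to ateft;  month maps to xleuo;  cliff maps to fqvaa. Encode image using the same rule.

vxrht

c(2)→f(5) and h(7)→o(14) fit y≡7x+17 (mod 26); the inverse of 7 mod 26 is 15. Treating letters as 0–25, the rule is x ↦ 7x + 17 (mod 26).
For image: i(8)→7·8+17≡21=v; m(12)→7·12+17≡23=x; a(0)→7·0+17≡17=r; g(6)→7·6+17≡7=h; e(4)→7·4+17≡19=t (all mod 26).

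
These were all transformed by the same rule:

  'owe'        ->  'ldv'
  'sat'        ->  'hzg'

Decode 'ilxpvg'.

Each pair mirrors across the alphabet (o↔l, w↔d, e↔v): positions sum to 25. Letters are reflected about the middle of the alphabet (position → 25−position): Atbash.
Decoding ilxpvg: i↔r, l↔o, x↔c, p↔k, v↔e, g↔t.

rocket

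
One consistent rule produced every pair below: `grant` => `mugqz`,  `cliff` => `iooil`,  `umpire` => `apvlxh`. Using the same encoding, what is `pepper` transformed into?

A repeating key of period 2 is used — shifts +6, +3 over and over.
On pepper: p+6=v, e+3=h, p+6=v, p+3=s, e+6=k, r+3=u.

vhvsku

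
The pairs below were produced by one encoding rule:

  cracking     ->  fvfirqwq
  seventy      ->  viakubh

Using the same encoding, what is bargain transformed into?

In cracking: c→f is +3, r→v is +4, a→f is +5, c→i is +6 — the shift increases by 1 each position. The shift increases by 1 at each position, starting from +3: 3, 4, 5, ….
Applying it to bargain: b+3=e, a+4=e, r+5=w, g+6=m, a+7=h, i+8=q, n+9=w.

eewmhqw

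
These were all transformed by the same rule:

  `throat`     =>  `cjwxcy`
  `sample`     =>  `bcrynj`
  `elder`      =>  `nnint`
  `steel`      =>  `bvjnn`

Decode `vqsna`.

Shifts by position in throat: pos 0: t→c (+9), pos 1: h→j (+2), pos 2: r→w (+5), pos 3: o→x (+9), pos 4: a→c (+2), pos 5: t→y (+5) — repeating every 3. The shifts repeat in a cycle of length 3: positions 0,1,… shift by +9, +2, +5, then the pattern repeats.
Undoing it on vqsna: v−9=m, q−2=o, s−5=n, n−9=e, a−2=y.

money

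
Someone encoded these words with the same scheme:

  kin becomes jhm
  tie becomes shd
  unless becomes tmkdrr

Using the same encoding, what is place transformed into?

okzbd

This is a Caesar cipher with shift 25.
Applying it to place: p+25=o, l+25=k, a+25=z, c+25=b, e+25=d.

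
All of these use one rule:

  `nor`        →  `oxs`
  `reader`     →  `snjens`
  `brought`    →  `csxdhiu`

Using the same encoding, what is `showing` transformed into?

The shift depends on letter class: consonant n→o is +1, but vowel o→x is +9. Vowels shift forward by 9 and consonants shift forward by 1.
For showing: s(cons)+1=t, h(cons)+1=i, o(vowel)+9=x, w(cons)+1=x, i(vowel)+9=r, n(cons)+1=o, g(cons)+1=h.

tixxroh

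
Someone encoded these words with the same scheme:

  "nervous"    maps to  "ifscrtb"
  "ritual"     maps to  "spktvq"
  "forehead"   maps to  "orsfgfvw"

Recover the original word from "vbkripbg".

n(13)→i(8) and e(4)→f(5) fit y≡9x+21 (mod 26); the inverse of 9 mod 26 is 3. This is an affine cipher: with a=0,…,z=25, each position x becomes (9x+21) mod 26.
Reversing it on vbkripbg: v(21)→3·(21−21)≡0=a; b(1)→3·(1−21)≡18=s; k(10)→3·(10−21)≡19=t; r(17)→3·(17−21)≡14=o; i(8)→3·(8−21)≡13=n; p(15)→3·(15−21)≡8=i; b(1)→3·(1−21)≡18=s; g(6)→3·(6−21)≡7=h (all mod 26).

astonish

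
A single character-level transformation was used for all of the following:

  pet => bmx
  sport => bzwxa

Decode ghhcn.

The output letters match the input read backwards, each shifted +8: pet reversed is tep. The word is reversed, then every letter is shifted forward by 8.
Decoding ghhcn: shift back: g−8=y, h−8=z, h−8=z, c−8=u, n−8=f → yzzuf; then reverse → fuzzy.

fuzzy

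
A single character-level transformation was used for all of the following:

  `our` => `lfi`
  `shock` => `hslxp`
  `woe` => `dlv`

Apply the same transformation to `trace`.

gizxv

Each pair mirrors across the alphabet (o↔l, u↔f, r↔i): positions sum to 25. This is the alphabet-reversal cipher (Atbash): a becomes z, b becomes y, etc.
For trace: t↔g, r↔i, a↔z, c↔x, e↔v.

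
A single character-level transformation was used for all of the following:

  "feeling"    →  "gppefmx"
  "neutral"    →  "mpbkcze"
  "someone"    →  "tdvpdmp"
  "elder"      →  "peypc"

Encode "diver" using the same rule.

This is an affine cipher: with a=0,…,z=25, each position x becomes (17x+25) mod 26.
Applying it to diver: d(3)→17·3+25≡24=y; i(8)→17·8+25≡5=f; v(21)→17·21+25≡18=s; e(4)→17·4+25≡15=p; r(17)→17·17+25≡2=c (all mod 26).

yfspc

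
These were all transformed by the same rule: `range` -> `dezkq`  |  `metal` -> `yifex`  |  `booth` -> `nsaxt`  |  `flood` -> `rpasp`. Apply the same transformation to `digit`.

Shifts by position in range: pos 0: r→d (+12), pos 1: a→e (+4), pos 2: n→z (+12), pos 3: g→k (+4) — repeating every 2. It's a Vigenère-style cipher with numeric key [12,4]: position i shifts by key[i mod 2].
On digit: d+12=p, i+4=m, g+12=s, i+4=m, t+12=f.

pmsmf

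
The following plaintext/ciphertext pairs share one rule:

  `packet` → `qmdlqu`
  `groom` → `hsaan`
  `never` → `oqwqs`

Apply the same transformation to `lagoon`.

The shift depends on letter class: consonant p→q is +1, but vowel a→m is +12. Two shifts are in play — +12 for a/e/i/o/u, +1 for every other letter.
For lagoon: l(cons)+1=m, a(vowel)+12=m, g(cons)+1=h, o(vowel)+12=a, o(vowel)+12=a, n(cons)+1=o.

mmhaao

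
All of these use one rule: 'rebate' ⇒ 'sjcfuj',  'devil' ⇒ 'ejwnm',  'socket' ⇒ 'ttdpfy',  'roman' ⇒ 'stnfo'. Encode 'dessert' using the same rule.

ejtxfwu

Shifts by position in rebate: pos 0: r→s (+1), pos 1: e→j (+5), pos 2: b→c (+1), pos 3: a→f (+5) — repeating every 2. A repeating key of period 2 is used — shifts +1, +5 over and over.
Applying it to dessert: d+1=e, e+5=j, s+1=t, s+5=x, e+1=f, r+5=w, t+1=u.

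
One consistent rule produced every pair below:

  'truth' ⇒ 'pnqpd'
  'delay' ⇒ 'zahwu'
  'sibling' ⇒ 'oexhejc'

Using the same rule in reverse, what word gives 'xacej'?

begin

Compare letters: t→p is +22, r→n is +22, u→q is +22 — a constant shift. This is a Caesar cipher with shift 22.
Decoding xacej: x−22=b, a−22=e, c−22=g, e−22=i, j−22=n.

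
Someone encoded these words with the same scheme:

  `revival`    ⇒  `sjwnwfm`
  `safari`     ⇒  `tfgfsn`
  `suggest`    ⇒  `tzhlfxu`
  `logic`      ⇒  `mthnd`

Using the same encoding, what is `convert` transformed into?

dtoafwu

Shifts by position in revival: pos 0: r→s (+1), pos 1: e→j (+5), pos 2: v→w (+1), pos 3: i→n (+5) — repeating every 2. The shifts repeat in a cycle of length 2: positions 0,1,… shift by +1, +5, then the pattern repeats.
On convert: c+1=d, o+5=t, n+1=o, v+5=a, e+1=f, r+5=w, t+1=u.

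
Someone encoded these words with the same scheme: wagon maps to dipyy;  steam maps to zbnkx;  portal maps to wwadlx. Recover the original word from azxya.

troop

In wagon: w→d is +7, a→i is +8, g→p is +9, o→y is +10 — the shift increases by 1 each position. Each letter shifts forward by (position + 7), i.e. 7, 8, 9, … — the shift grows by one for each successive letter.
Reversing it on azxya: a−7=t, z−8=r, x−9=o, y−10=o, a−11=p.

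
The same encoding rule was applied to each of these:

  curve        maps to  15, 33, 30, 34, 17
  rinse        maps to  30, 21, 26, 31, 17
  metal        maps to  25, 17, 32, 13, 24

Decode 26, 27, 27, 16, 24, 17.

noodle

c is letter #3 and maps to 15: an offset of 12. The number is (letter's place in the alphabet, a=1) + 12.
Undoing it on 26, 27, 27, 16, 24, 17: 26→(26−12)÷1=14=n, 27→(27−12)÷1=15=o, 27→(27−12)÷1=15=o, 16→(16−12)÷1=4=d, 24→(24−12)÷1=12=l, 17→(17−12)÷1=5=e.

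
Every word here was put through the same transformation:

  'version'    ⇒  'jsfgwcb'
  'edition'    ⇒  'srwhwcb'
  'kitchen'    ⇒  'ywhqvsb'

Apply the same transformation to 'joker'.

xcysf

Compare letters: v→j is +14, e→s is +14, r→f is +14 — a constant shift. Every letter moves 14 places later in the alphabet, wrapping around z→a.
Applying it to joker: j+14=x, o+14=c, k+14=y, e+14=s, r+14=f.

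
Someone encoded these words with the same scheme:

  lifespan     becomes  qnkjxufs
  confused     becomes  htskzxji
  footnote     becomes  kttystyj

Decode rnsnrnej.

minimize

Compare letters: l→q is +5, i→n is +5, f→k is +5 — a constant shift. It's a constant shift of +5 (ROT5).
Undoing it on rnsnrnej: r−5=m, n−5=i, s−5=n, n−5=i, r−5=m, n−5=i, e−5=z, j−5=e.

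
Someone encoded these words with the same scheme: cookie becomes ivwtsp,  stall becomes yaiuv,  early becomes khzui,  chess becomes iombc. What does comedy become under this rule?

In cookie: c→i is +6, o→v is +7, o→w is +8, k→t is +9 — the shift increases by 1 each position. The shift increases by 1 at each position, starting from +6: 6, 7, 8, ….
On comedy: c+6=i, o+7=v, m+8=u, e+9=n, d+10=n, y+11=j.

ivunnj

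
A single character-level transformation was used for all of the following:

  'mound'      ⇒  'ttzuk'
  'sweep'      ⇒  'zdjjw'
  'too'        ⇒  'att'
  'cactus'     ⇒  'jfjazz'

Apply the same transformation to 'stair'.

The shift depends on letter class: consonant m→t is +7, but vowel o→t is +5. Two shifts are in play — +5 for a/e/i/o/u, +7 for every other letter.
Applying it to stair: s(cons)+7=z, t(cons)+7=a, a(vowel)+5=f, i(vowel)+5=n, r(cons)+7=y.

zafny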